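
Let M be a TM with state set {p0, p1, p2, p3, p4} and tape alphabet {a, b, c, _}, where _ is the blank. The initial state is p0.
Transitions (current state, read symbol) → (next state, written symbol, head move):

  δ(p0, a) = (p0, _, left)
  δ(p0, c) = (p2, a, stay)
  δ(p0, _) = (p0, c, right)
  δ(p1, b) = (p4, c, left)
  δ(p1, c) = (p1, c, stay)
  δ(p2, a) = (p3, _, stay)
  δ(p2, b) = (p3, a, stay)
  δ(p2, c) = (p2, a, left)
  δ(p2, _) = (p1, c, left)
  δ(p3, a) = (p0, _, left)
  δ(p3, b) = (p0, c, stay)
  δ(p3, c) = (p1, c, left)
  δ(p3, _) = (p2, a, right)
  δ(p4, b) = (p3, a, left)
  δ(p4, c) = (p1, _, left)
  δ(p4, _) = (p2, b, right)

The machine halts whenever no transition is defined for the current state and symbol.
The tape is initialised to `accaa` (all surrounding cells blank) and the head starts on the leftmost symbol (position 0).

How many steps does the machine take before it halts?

p0 | _[a]ccaa_   read a → write _, move left, go to p0
p0 | [_]_ccaa_   read _ → write c, move right, go to p0
p0 | c[_]ccaa_   read _ → write c, move right, go to p0
p0 | cc[c]caa_   read c → write a, move stay, go to p2
p2 | cc[a]caa_   read a → write _, move stay, go to p3
p3 | cc[_]caa_   read _ → write a, move right, go to p2
p2 | cca[c]aa_   read c → write a, move left, go to p2
p2 | cc[a]aaa_   read a → write _, move stay, go to p3
p3 | cc[_]aaa_   read _ → write a, move right, go to p2
p2 | cca[a]aa_   read a → write _, move stay, go to p3
p3 | cca[_]aa_   read _ → write a, move right, go to p2
p2 | ccaa[a]a_   read a → write _, move stay, go to p3
p3 | ccaa[_]a_   read _ → write a, move right, go to p2
p2 | ccaaa[a]_   read a → write _, move stay, go to p3
p3 | ccaaa[_]_   read _ → write a, move right, go to p2
p2 | ccaaaa[_]   read _ → write c, move left, go to p1
p1 | ccaaa[a]c
M halts after 16 transitions.

16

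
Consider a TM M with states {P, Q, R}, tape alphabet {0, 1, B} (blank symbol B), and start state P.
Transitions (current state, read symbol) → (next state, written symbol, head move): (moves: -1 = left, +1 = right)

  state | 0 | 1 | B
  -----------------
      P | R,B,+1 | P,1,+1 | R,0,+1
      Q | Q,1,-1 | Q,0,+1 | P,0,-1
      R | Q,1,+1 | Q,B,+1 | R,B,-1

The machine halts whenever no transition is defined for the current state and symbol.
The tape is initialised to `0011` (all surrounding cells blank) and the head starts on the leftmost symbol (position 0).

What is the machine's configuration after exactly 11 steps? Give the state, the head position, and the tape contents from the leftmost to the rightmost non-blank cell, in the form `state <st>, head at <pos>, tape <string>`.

state R, head at 5, tape 10B1

P | [0]011BBB   read 0 → write B, move +1, go to R
R | B[0]11BBB   read 0 → write 1, move +1, go to Q
Q | B1[1]1BBB   read 1 → write 0, move +1, go to Q
Q | B10[1]BBB   read 1 → write 0, move +1, go to Q
Q | B100[B]BB   read B → write 0, move -1, go to P
P | B10[0]0BB   read 0 → write B, move +1, go to R
R | B10B[0]BB   read 0 → write 1, move +1, go to Q
Q | B10B1[B]B   read B → write 0, move -1, go to P
P | B10B[1]0B   read 1 → write 1, move +1, go to P
P | B10B1[0]B   read 0 → write B, move +1, go to R
R | B10B1B[B]   read B → write B, move -1, go to R
R | B10B1[B]B
After 11 steps: state R, head at 5, tape 10B1.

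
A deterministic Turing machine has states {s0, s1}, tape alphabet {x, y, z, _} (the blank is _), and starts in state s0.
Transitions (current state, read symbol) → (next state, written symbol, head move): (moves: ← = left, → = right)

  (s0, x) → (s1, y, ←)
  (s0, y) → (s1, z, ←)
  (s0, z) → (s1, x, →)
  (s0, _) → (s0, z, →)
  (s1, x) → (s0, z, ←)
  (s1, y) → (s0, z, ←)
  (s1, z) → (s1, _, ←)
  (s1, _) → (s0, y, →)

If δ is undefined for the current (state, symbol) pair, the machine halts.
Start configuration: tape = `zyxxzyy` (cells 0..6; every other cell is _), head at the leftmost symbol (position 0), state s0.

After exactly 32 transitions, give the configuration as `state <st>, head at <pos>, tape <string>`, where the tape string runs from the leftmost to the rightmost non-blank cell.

state s0, head at -2, tape zxyzz_yzxzyy

state=s0 head=0 tape=_____[z]yxxzyy   (s0,z)→(s1,x,→)
state=s1 head=1 tape=_____x[y]xxzyy   (s1,y)→(s0,z,←)
state=s0 head=0 tape=_____[x]zxxzyy   (s0,x)→(s1,y,←)
state=s1 head=-1 tape=____[_]yzxxzyy   (s1,_)→(s0,y,→)
state=s0 head=0 tape=____y[y]zxxzyy   (s0,y)→(s1,z,←)
state=s1 head=-1 tape=____[y]zzxxzyy   (s1,y)→(s0,z,←)
state=s0 head=-2 tape=___[_]zzzxxzyy   (s0,_)→(s0,z,→)
state=s0 head=-1 tape=___z[z]zzxxzyy   (s0,z)→(s1,x,→)
state=s1 head=0 tape=___zx[z]zxxzyy   (s1,z)→(s1,_,←)
state=s1 head=-1 tape=___z[x]_zxxzyy   (s1,x)→(s0,z,←)
state=s0 head=-2 tape=___[z]z_zxxzyy   (s0,z)→(s1,x,→)
state=s1 head=-1 tape=___x[z]_zxxzyy   (s1,z)→(s1,_,←)
state=s1 head=-2 tape=___[x]__zxxzyy   (s1,x)→(s0,z,←)
state=s0 head=-3 tape=__[_]z__zxxzyy   (s0,_)→(s0,z,→)
state=s0 head=-2 tape=__z[z]__zxxzyy   (s0,z)→(s1,x,→)
state=s1 head=-1 tape=__zx[_]_zxxzyy   (s1,_)→(s0,y,→)
state=s0 head=0 tape=__zxy[_]zxxzyy   (s0,_)→(s0,z,→)
state=s0 head=1 tape=__zxyz[z]xxzyy   (s0,z)→(s1,x,→)
state=s1 head=2 tape=__zxyzx[x]xzyy   (s1,x)→(s0,z,←)
state=s0 head=1 tape=__zxyz[x]zxzyy   (s0,x)→(s1,y,←)
state=s1 head=0 tape=__zxy[z]yzxzyy   (s1,z)→(s1,_,←)
state=s1 head=-1 tape=__zx[y]_yzxzyy   (s1,y)→(s0,z,←)
state=s0 head=-2 tape=__z[x]z_yzxzyy   (s0,x)→(s1,y,←)
state=s1 head=-3 tape=__[z]yz_yzxzyy   (s1,z)→(s1,_,←)
state=s1 head=-4 tape=_[_]_yz_yzxzyy   (s1,_)→(s0,y,→)
state=s0 head=-3 tape=_y[_]yz_yzxzyy   (s0,_)→(s0,z,→)
state=s0 head=-2 tape=_yz[y]z_yzxzyy   (s0,y)→(s1,z,←)
state=s1 head=-3 tape=_y[z]zz_yzxzyy   (s1,z)→(s1,_,←)
state=s1 head=-4 tape=_[y]_zz_yzxzyy   (s1,y)→(s0,z,←)
state=s0 head=-5 tape=[_]z_zz_yzxzyy   (s0,_)→(s0,z,→)
state=s0 head=-4 tape=z[z]_zz_yzxzyy   (s0,z)→(s1,x,→)
state=s1 head=-3 tape=zx[_]zz_yzxzyy   (s1,_)→(s0,y,→)
state=s0 head=-2 tape=zxy[z]z_yzxzyy
After 32 steps: state s0, head at -2, tape zxyzz_yzxzyy.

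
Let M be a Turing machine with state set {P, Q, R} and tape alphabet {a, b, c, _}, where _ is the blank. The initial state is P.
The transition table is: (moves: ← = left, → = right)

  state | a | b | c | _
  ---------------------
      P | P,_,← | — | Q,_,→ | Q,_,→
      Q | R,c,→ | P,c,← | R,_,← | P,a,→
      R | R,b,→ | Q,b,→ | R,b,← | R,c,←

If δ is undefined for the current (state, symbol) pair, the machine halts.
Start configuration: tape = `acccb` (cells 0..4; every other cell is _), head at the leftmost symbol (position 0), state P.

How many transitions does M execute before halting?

10

state=P head=0 tape=_[a]cccb   (P,a)→(P,_,←)
state=P head=-1 tape=[_]_cccb   (P,_)→(Q,_,→)
state=Q head=0 tape=_[_]cccb   (Q,_)→(P,a,→)
state=P head=1 tape=_a[c]ccb   (P,c)→(Q,_,→)
state=Q head=2 tape=_a_[c]cb   (Q,c)→(R,_,←)
state=R head=1 tape=_a[_]_cb   (R,_)→(R,c,←)
state=R head=0 tape=_[a]c_cb   (R,a)→(R,b,→)
state=R head=1 tape=_b[c]_cb   (R,c)→(R,b,←)
state=R head=0 tape=_[b]b_cb   (R,b)→(Q,b,→)
state=Q head=1 tape=_b[b]_cb   (Q,b)→(P,c,←)
state=P head=0 tape=_[b]c_cb
M halts after 10 transitions.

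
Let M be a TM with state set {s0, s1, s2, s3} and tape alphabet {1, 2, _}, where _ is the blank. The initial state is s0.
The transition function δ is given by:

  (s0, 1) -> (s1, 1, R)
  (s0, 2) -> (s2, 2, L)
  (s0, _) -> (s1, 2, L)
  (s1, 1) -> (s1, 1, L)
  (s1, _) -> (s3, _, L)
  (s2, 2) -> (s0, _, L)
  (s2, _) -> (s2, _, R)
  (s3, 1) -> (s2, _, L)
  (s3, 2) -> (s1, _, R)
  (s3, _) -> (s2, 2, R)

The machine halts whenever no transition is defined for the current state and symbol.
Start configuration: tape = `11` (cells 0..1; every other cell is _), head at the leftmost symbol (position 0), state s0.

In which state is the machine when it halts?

s2

s0 | __[1]1   read 1 → write 1, move R, go to s1
s1 | __1[1]   read 1 → write 1, move L, go to s1
s1 | __[1]1   read 1 → write 1, move L, go to s1
s1 | _[_]11   read _ → write _, move L, go to s3
s3 | [_]_11   read _ → write 2, move R, go to s2
s2 | 2[_]11   read _ → write _, move R, go to s2
s2 | 2_[1]1
No transition is defined for (s2, 1); M halts in state s2.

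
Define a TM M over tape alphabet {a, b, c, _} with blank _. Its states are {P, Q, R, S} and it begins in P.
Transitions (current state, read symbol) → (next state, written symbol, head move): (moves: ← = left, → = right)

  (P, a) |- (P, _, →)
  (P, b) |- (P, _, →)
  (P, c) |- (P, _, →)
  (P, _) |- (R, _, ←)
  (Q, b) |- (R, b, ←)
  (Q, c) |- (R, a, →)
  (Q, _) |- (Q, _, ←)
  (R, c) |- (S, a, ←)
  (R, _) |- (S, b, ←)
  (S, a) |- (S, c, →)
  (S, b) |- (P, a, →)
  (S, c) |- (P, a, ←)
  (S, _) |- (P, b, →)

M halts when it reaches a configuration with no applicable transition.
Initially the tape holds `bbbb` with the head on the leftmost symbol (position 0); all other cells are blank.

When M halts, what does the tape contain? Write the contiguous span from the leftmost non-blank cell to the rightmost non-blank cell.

P | [b]bbb_   read b → write _, move →, go to P
P | _[b]bb_   read b → write _, move →, go to P
P | __[b]b_   read b → write _, move →, go to P
P | ___[b]_   read b → write _, move →, go to P
P | ____[_]   read _ → write _, move ←, go to R
R | ___[_]_   read _ → write b, move ←, go to S
S | __[_]b_   read _ → write b, move →, go to P
P | __b[b]_   read b → write _, move →, go to P
P | __b_[_]   read _ → write _, move ←, go to R
R | __b[_]_   read _ → write b, move ←, go to S
S | __[b]b_   read b → write a, move →, go to P
P | __a[b]_   read b → write _, move →, go to P
P | __a_[_]   read _ → write _, move ←, go to R
R | __a[_]_   read _ → write b, move ←, go to S
S | __[a]b_   read a → write c, move →, go to S
S | __c[b]_   read b → write a, move →, go to P
P | __ca[_]   read _ → write _, move ←, go to R
R | __c[a]_
The non-blank tape span at halt is ca.

ca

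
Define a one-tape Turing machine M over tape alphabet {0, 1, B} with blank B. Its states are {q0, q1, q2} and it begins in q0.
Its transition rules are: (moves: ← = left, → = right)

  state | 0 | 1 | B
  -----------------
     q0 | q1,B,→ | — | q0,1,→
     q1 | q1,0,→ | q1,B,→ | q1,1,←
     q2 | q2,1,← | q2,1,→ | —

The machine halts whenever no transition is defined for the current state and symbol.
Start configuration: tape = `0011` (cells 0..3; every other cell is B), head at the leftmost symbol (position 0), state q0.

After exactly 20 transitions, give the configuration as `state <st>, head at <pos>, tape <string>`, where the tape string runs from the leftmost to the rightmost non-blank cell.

q0 | [0]011BBB   read 0 → write B, move →, go to q1
q1 | B[0]11BBB   read 0 → write 0, move →, go to q1
q1 | B0[1]1BBB   read 1 → write B, move →, go to q1
q1 | B0B[1]BBB   read 1 → write B, move →, go to q1
q1 | B0BB[B]BB   read B → write 1, move ←, go to q1
q1 | B0B[B]1BB   read B → write 1, move ←, go to q1
q1 | B0[B]11BB   read B → write 1, move ←, go to q1
q1 | B[0]111BB   read 0 → write 0, move →, go to q1
q1 | B0[1]11BB   read 1 → write B, move →, go to q1
q1 | B0B[1]1BB   read 1 → write B, move →, go to q1
q1 | B0BB[1]BB   read 1 → write B, move →, go to q1
q1 | B0BBB[B]B   read B → write 1, move ←, go to q1
q1 | B0BB[B]1B   read B → write 1, move ←, go to q1
q1 | B0B[B]11B   read B → write 1, move ←, go to q1
q1 | B0[B]111B   read B → write 1, move ←, go to q1
q1 | B[0]1111B   read 0 → write 0, move →, go to q1
q1 | B0[1]111B   read 1 → write B, move →, go to q1
q1 | B0B[1]11B   read 1 → write B, move →, go to q1
q1 | B0BB[1]1B   read 1 → write B, move →, go to q1
q1 | B0BBB[1]B   read 1 → write B, move →, go to q1
q1 | B0BBBB[B]
After 20 steps: state q1, head at 6, tape 0.

state q1, head at 6, tape 0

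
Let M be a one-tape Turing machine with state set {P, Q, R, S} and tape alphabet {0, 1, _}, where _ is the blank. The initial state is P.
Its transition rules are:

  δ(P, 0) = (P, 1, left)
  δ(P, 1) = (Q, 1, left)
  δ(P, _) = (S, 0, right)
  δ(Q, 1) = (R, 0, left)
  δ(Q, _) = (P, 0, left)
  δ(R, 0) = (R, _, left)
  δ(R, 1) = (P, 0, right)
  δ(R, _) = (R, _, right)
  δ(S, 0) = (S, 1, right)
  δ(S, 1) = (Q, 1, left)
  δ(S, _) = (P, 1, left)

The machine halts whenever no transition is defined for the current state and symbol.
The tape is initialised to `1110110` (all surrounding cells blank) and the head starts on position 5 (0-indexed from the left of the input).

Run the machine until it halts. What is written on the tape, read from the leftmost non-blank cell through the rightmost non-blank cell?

0111010

P | ___11101[1]0   read 1 → write 1, move left, go to Q
Q | ___1110[1]10   read 1 → write 0, move left, go to R
R | ___111[0]010   read 0 → write _, move left, go to R
R | ___11[1]_010   read 1 → write 0, move right, go to P
P | ___110[_]010   read _ → write 0, move right, go to S
S | ___1100[0]10   read 0 → write 1, move right, go to S
S | ___11001[1]0   read 1 → write 1, move left, go to Q
Q | ___1100[1]10   read 1 → write 0, move left, go to R
R | ___110[0]010   read 0 → write _, move left, go to R
R | ___11[0]_010   read 0 → write _, move left, go to R
R | ___1[1]__010   read 1 → write 0, move right, go to P
P | ___10[_]_010   read _ → write 0, move right, go to S
S | ___100[_]010   read _ → write 1, move left, go to P
P | ___10[0]1010   read 0 → write 1, move left, go to P
P | ___1[0]11010   read 0 → write 1, move left, go to P
P | ___[1]111010   read 1 → write 1, move left, go to Q
Q | __[_]1111010   read _ → write 0, move left, go to P
P | _[_]01111010   read _ → write 0, move right, go to S
S | _0[0]1111010   read 0 → write 1, move right, go to S
S | _01[1]111010   read 1 → write 1, move left, go to Q
Q | _0[1]1111010   read 1 → write 0, move left, go to R
R | _[0]01111010   read 0 → write _, move left, go to R
R | [_]_01111010   read _ → write _, move right, go to R
R | _[_]01111010   read _ → write _, move right, go to R
R | __[0]1111010   read 0 → write _, move left, go to R
R | _[_]_1111010   read _ → write _, move right, go to R
R | __[_]1111010   read _ → write _, move right, go to R
R | ___[1]111010   read 1 → write 0, move right, go to P
P | ___0[1]11010   read 1 → write 1, move left, go to Q
Q | ___[0]111010
The non-blank tape span at halt is 0111010.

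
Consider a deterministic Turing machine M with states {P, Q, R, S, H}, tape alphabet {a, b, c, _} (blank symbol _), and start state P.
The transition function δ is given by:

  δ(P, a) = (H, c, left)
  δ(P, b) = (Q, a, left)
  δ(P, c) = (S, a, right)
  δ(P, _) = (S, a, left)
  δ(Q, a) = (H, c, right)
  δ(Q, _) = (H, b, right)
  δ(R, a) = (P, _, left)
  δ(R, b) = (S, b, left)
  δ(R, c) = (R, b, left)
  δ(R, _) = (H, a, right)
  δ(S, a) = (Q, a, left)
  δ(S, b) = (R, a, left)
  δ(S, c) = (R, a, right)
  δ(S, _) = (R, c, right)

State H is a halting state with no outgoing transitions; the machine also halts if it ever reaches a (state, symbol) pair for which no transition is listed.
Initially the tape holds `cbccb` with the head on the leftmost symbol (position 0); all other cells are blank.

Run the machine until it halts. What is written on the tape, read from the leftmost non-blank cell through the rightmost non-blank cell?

acaaccb

state=P head=0 tape=__[c]bccb   (P,c)→(S,a,right)
state=S head=1 tape=__a[b]ccb   (S,b)→(R,a,left)
state=R head=0 tape=__[a]accb   (R,a)→(P,_,left)
state=P head=-1 tape=_[_]_accb   (P,_)→(S,a,left)
state=S head=-2 tape=[_]a_accb   (S,_)→(R,c,right)
state=R head=-1 tape=c[a]_accb   (R,a)→(P,_,left)
state=P head=-2 tape=[c]__accb   (P,c)→(S,a,right)
state=S head=-1 tape=a[_]_accb   (S,_)→(R,c,right)
state=R head=0 tape=ac[_]accb   (R,_)→(H,a,right)
state=H head=1 tape=aca[a]ccb
The non-blank tape span at halt is acaaccb.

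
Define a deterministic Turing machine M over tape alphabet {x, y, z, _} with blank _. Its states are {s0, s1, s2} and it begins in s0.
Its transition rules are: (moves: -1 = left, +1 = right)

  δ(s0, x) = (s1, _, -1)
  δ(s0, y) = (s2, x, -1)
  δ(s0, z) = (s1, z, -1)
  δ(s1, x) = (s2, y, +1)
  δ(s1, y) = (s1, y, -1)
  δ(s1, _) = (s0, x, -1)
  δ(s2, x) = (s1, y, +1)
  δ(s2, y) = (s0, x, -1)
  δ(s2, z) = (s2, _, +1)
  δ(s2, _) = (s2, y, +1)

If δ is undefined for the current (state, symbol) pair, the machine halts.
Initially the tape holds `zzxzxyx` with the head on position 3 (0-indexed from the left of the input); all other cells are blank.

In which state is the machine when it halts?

s0

s0 | zzx[z]xyx   read z → write z, move -1, go to s1
s1 | zz[x]zxyx   read x → write y, move +1, go to s2
s2 | zzy[z]xyx   read z → write _, move +1, go to s2
s2 | zzy_[x]yx   read x → write y, move +1, go to s1
s1 | zzy_y[y]x   read y → write y, move -1, go to s1
s1 | zzy_[y]yx   read y → write y, move -1, go to s1
s1 | zzy[_]yyx   read _ → write x, move -1, go to s0
s0 | zz[y]xyyx   read y → write x, move -1, go to s2
s2 | z[z]xxyyx   read z → write _, move +1, go to s2
s2 | z_[x]xyyx   read x → write y, move +1, go to s1
s1 | z_y[x]yyx   read x → write y, move +1, go to s2
s2 | z_yy[y]yx   read y → write x, move -1, go to s0
s0 | z_y[y]xyx   read y → write x, move -1, go to s2
s2 | z_[y]xxyx   read y → write x, move -1, go to s0
s0 | z[_]xxxyx
No transition is defined for (s0, _); M halts in state s0.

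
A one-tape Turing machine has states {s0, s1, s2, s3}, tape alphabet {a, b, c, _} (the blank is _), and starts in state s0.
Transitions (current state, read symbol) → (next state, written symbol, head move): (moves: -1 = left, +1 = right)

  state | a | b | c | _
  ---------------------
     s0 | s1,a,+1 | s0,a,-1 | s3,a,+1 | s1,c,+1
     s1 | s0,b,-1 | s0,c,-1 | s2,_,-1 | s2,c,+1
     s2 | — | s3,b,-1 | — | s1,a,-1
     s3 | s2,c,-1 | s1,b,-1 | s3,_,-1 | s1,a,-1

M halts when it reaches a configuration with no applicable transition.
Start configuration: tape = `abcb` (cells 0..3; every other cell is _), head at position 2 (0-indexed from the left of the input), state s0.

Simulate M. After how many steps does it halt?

10

state=s0 head=2 tape=ab[c]b   (s0,c)→(s3,a,+1)
state=s3 head=3 tape=aba[b]   (s3,b)→(s1,b,-1)
state=s1 head=2 tape=ab[a]b   (s1,a)→(s0,b,-1)
state=s0 head=1 tape=a[b]bb   (s0,b)→(s0,a,-1)
state=s0 head=0 tape=[a]abb   (s0,a)→(s1,a,+1)
state=s1 head=1 tape=a[a]bb   (s1,a)→(s0,b,-1)
state=s0 head=0 tape=[a]bbb   (s0,a)→(s1,a,+1)
state=s1 head=1 tape=a[b]bb   (s1,b)→(s0,c,-1)
state=s0 head=0 tape=[a]cbb   (s0,a)→(s1,a,+1)
state=s1 head=1 tape=a[c]bb   (s1,c)→(s2,_,-1)
state=s2 head=0 tape=[a]_bb
M halts after 10 transitions.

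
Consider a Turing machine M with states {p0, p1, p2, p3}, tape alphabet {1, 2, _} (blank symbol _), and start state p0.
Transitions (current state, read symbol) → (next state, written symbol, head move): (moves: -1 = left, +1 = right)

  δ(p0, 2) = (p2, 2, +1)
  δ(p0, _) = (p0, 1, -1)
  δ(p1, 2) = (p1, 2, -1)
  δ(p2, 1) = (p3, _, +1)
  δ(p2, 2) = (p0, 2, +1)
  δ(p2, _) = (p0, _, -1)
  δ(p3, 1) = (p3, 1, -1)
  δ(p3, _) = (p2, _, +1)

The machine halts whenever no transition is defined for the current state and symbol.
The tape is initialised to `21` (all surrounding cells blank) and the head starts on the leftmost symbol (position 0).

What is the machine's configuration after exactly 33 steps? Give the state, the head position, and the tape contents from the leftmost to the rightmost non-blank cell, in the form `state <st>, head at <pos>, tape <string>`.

state p3, head at 1, tape 2_111

p0 | [2]1____   read 2 → write 2, move +1, go to p2
p2 | 2[1]____   read 1 → write _, move +1, go to p3
p3 | 2_[_]___   read _ → write _, move +1, go to p2
p2 | 2__[_]__   read _ → write _, move -1, go to p0
p0 | 2_[_]___   read _ → write 1, move -1, go to p0
p0 | 2[_]1___   read _ → write 1, move -1, go to p0
p0 | [2]11___   read 2 → write 2, move +1, go to p2
p2 | 2[1]1___   read 1 → write _, move +1, go to p3
p3 | 2_[1]___   read 1 → write 1, move -1, go to p3
p3 | 2[_]1___   read _ → write _, move +1, go to p2
p2 | 2_[1]___   read 1 → write _, move +1, go to p3
p3 | 2__[_]__   read _ → write _, move +1, go to p2
p2 | 2___[_]_   read _ → write _, move -1, go to p0
p0 | 2__[_]__   read _ → write 1, move -1, go to p0
p0 | 2_[_]1__   read _ → write 1, move -1, go to p0
p0 | 2[_]11__   read _ → write 1, move -1, go to p0
p0 | [2]111__   read 2 → write 2, move +1, go to p2
p2 | 2[1]11__   read 1 → write _, move +1, go to p3
p3 | 2_[1]1__   read 1 → write 1, move -1, go to p3
p3 | 2[_]11__   read _ → write _, move +1, go to p2
p2 | 2_[1]1__   read 1 → write _, move +1, go to p3
p3 | 2__[1]__   read 1 → write 1, move -1, go to p3
p3 | 2_[_]1__   read _ → write _, move +1, go to p2
p2 | 2__[1]__   read 1 → write _, move +1, go to p3
p3 | 2___[_]_   read _ → write _, move +1, go to p2
p2 | 2____[_]   read _ → write _, move -1, go to p0
p0 | 2___[_]_   read _ → write 1, move -1, go to p0
p0 | 2__[_]1_   read _ → write 1, move -1, go to p0
p0 | 2_[_]11_   read _ → write 1, move -1, go to p0
p0 | 2[_]111_   read _ → write 1, move -1, go to p0
p0 | [2]1111_   read 2 → write 2, move +1, go to p2
p2 | 2[1]111_   read 1 → write _, move +1, go to p3
p3 | 2_[1]11_   read 1 → write 1, move -1, go to p3
p3 | 2[_]111_
After 33 steps: state p3, head at 1, tape 2_111.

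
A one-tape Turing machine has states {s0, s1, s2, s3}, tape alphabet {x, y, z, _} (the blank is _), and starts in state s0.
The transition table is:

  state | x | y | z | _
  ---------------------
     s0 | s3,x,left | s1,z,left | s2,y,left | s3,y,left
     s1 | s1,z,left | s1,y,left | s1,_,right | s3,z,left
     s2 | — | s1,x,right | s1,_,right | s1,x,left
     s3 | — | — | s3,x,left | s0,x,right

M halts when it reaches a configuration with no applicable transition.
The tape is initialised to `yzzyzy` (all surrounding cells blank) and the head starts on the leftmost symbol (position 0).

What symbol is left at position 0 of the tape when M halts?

z

state=s0 head=0 tape=__[y]zzyzy   (s0,y)→(s1,z,left)
state=s1 head=-1 tape=_[_]zzzyzy   (s1,_)→(s3,z,left)
state=s3 head=-2 tape=[_]zzzzyzy   (s3,_)→(s0,x,right)
state=s0 head=-1 tape=x[z]zzzyzy   (s0,z)→(s2,y,left)
state=s2 head=-2 tape=[x]yzzzyzy
Cell 0 holds z when M halts.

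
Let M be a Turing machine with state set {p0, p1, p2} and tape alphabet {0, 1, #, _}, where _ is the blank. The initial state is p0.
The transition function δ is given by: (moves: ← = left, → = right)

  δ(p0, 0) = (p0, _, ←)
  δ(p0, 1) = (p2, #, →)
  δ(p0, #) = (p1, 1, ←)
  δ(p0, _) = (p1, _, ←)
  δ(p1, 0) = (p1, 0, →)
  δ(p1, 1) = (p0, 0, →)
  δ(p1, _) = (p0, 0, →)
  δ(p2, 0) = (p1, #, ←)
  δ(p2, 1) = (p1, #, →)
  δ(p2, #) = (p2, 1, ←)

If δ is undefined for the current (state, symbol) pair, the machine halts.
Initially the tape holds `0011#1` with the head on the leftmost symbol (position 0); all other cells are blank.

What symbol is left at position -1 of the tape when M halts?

0

p0 | ____[0]011#1   read 0 → write _, move ←, go to p0
p0 | ___[_]_011#1   read _ → write _, move ←, go to p1
p1 | __[_]__011#1   read _ → write 0, move →, go to p0
p0 | __0[_]_011#1   read _ → write _, move ←, go to p1
p1 | __[0]__011#1   read 0 → write 0, move →, go to p1
p1 | __0[_]_011#1   read _ → write 0, move →, go to p0
p0 | __00[_]011#1   read _ → write _, move ←, go to p1
p1 | __0[0]_011#1   read 0 → write 0, move →, go to p1
p1 | __00[_]011#1   read _ → write 0, move →, go to p0
p0 | __000[0]11#1   read 0 → write _, move ←, go to p0
p0 | __00[0]_11#1   read 0 → write _, move ←, go to p0
p0 | __0[0]__11#1   read 0 → write _, move ←, go to p0
p0 | __[0]___11#1   read 0 → write _, move ←, go to p0
p0 | _[_]____11#1   read _ → write _, move ←, go to p1
p1 | [_]_____11#1   read _ → write 0, move →, go to p0
p0 | 0[_]____11#1   read _ → write _, move ←, go to p1
p1 | [0]_____11#1   read 0 → write 0, move →, go to p1
p1 | 0[_]____11#1   read _ → write 0, move →, go to p0
p0 | 00[_]___11#1   read _ → write _, move ←, go to p1
p1 | 0[0]____11#1   read 0 → write 0, move →, go to p1
p1 | 00[_]___11#1   read _ → write 0, move →, go to p0
p0 | 000[_]__11#1   read _ → write _, move ←, go to p1
p1 | 00[0]___11#1   read 0 → write 0, move →, go to p1
p1 | 000[_]__11#1   read _ → write 0, move →, go to p0
p0 | 0000[_]_11#1   read _ → write _, move ←, go to p1
p1 | 000[0]__11#1   read 0 → write 0, move →, go to p1
p1 | 0000[_]_11#1   read _ → write 0, move →, go to p0
p0 | 00000[_]11#1   read _ → write _, move ←, go to p1
p1 | 0000[0]_11#1   read 0 → write 0, move →, go to p1
p1 | 00000[_]11#1   read _ → write 0, move →, go to p0
p0 | 000000[1]1#1   read 1 → write #, move →, go to p2
p2 | 000000#[1]#1   read 1 → write #, move →, go to p1
p1 | 000000##[#]1
Cell -1 holds 0 when M halts.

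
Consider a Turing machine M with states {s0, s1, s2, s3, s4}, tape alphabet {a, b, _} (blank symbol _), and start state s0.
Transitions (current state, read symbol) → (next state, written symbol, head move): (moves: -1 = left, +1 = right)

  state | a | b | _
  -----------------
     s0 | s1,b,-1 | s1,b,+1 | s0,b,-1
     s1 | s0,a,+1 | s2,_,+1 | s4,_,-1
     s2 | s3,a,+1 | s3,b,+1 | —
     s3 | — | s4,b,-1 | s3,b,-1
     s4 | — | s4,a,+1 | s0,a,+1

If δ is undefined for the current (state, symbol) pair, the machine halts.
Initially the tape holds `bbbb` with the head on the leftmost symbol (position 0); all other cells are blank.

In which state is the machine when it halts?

s0 | [b]bbb___   read b → write b, move +1, go to s1
s1 | b[b]bb___   read b → write _, move +1, go to s2
s2 | b_[b]b___   read b → write b, move +1, go to s3
s3 | b_b[b]___   read b → write b, move -1, go to s4
s4 | b_[b]b___   read b → write a, move +1, go to s4
s4 | b_a[b]___   read b → write a, move +1, go to s4
s4 | b_aa[_]__   read _ → write a, move +1, go to s0
s0 | b_aaa[_]_   read _ → write b, move -1, go to s0
s0 | b_aa[a]b_   read a → write b, move -1, go to s1
s1 | b_a[a]bb_   read a → write a, move +1, go to s0
s0 | b_aa[b]b_   read b → write b, move +1, go to s1
s1 | b_aab[b]_   read b → write _, move +1, go to s2
s2 | b_aab_[_]
No transition is defined for (s2, _); M halts in state s2.

s2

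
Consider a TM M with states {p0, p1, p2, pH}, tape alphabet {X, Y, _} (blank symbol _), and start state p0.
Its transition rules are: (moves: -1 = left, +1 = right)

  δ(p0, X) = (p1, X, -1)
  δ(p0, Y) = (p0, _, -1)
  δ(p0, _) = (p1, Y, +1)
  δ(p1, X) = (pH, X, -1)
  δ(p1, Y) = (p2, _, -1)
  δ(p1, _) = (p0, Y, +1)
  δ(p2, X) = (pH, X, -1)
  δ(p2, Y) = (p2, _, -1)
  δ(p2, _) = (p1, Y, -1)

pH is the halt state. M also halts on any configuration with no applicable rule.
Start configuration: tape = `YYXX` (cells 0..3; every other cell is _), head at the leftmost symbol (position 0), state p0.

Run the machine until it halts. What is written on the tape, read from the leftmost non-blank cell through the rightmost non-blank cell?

YYYYYYYXX

p0 | _____[Y]YXX   read Y → write _, move -1, go to p0
p0 | ____[_]_YXX   read _ → write Y, move +1, go to p1
p1 | ____Y[_]YXX   read _ → write Y, move +1, go to p0
p0 | ____YY[Y]XX   read Y → write _, move -1, go to p0
p0 | ____Y[Y]_XX   read Y → write _, move -1, go to p0
p0 | ____[Y]__XX   read Y → write _, move -1, go to p0
p0 | ___[_]___XX   read _ → write Y, move +1, go to p1
p1 | ___Y[_]__XX   read _ → write Y, move +1, go to p0
p0 | ___YY[_]_XX   read _ → write Y, move +1, go to p1
p1 | ___YYY[_]XX   read _ → write Y, move +1, go to p0
p0 | ___YYYY[X]X   read X → write X, move -1, go to p1
p1 | ___YYY[Y]XX   read Y → write _, move -1, go to p2
p2 | ___YY[Y]_XX   read Y → write _, move -1, go to p2
p2 | ___Y[Y]__XX   read Y → write _, move -1, go to p2
p2 | ___[Y]___XX   read Y → write _, move -1, go to p2
p2 | __[_]____XX   read _ → write Y, move -1, go to p1
p1 | _[_]Y____XX   read _ → write Y, move +1, go to p0
p0 | _Y[Y]____XX   read Y → write _, move -1, go to p0
p0 | _[Y]_____XX   read Y → write _, move -1, go to p0
p0 | [_]______XX   read _ → write Y, move +1, go to p1
p1 | Y[_]_____XX   read _ → write Y, move +1, go to p0
p0 | YY[_]____XX   read _ → write Y, move +1, go to p1
p1 | YYY[_]___XX   read _ → write Y, move +1, go to p0
p0 | YYYY[_]__XX   read _ → write Y, move +1, go to p1
p1 | YYYYY[_]_XX   read _ → write Y, move +1, go to p0
p0 | YYYYYY[_]XX   read _ → write Y, move +1, go to p1
p1 | YYYYYYY[X]X   read X → write X, move -1, go to pH
pH | YYYYYY[Y]XX
The non-blank tape span at halt is YYYYYYYXX.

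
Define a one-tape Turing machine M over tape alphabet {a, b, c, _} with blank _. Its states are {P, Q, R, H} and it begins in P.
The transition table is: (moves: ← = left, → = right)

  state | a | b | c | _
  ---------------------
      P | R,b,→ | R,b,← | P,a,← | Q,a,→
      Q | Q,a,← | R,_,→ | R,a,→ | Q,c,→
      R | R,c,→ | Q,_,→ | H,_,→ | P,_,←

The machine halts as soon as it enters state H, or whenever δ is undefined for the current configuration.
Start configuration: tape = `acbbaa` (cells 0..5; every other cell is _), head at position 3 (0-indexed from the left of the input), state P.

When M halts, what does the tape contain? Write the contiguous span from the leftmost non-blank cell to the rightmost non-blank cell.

a_baaa

state=P head=3 tape=acb[b]aa_   (P,b)→(R,b,←)
state=R head=2 tape=ac[b]baa_   (R,b)→(Q,_,→)
state=Q head=3 tape=ac_[b]aa_   (Q,b)→(R,_,→)
state=R head=4 tape=ac__[a]a_   (R,a)→(R,c,→)
state=R head=5 tape=ac__c[a]_   (R,a)→(R,c,→)
state=R head=6 tape=ac__cc[_]   (R,_)→(P,_,←)
state=P head=5 tape=ac__c[c]_   (P,c)→(P,a,←)
state=P head=4 tape=ac__[c]a_   (P,c)→(P,a,←)
state=P head=3 tape=ac_[_]aa_   (P,_)→(Q,a,→)
state=Q head=4 tape=ac_a[a]a_   (Q,a)→(Q,a,←)
state=Q head=3 tape=ac_[a]aa_   (Q,a)→(Q,a,←)
state=Q head=2 tape=ac[_]aaa_   (Q,_)→(Q,c,→)
state=Q head=3 tape=acc[a]aa_   (Q,a)→(Q,a,←)
state=Q head=2 tape=ac[c]aaa_   (Q,c)→(R,a,→)
state=R head=3 tape=aca[a]aa_   (R,a)→(R,c,→)
state=R head=4 tape=acac[a]a_   (R,a)→(R,c,→)
state=R head=5 tape=acacc[a]_   (R,a)→(R,c,→)
state=R head=6 tape=acaccc[_]   (R,_)→(P,_,←)
state=P head=5 tape=acacc[c]_   (P,c)→(P,a,←)
state=P head=4 tape=acac[c]a_   (P,c)→(P,a,←)
state=P head=3 tape=aca[c]aa_   (P,c)→(P,a,←)
state=P head=2 tape=ac[a]aaa_   (P,a)→(R,b,→)
state=R head=3 tape=acb[a]aa_   (R,a)→(R,c,→)
state=R head=4 tape=acbc[a]a_   (R,a)→(R,c,→)
state=R head=5 tape=acbcc[a]_   (R,a)→(R,c,→)
state=R head=6 tape=acbccc[_]   (R,_)→(P,_,←)
state=P head=5 tape=acbcc[c]_   (P,c)→(P,a,←)
state=P head=4 tape=acbc[c]a_   (P,c)→(P,a,←)
state=P head=3 tape=acb[c]aa_   (P,c)→(P,a,←)
state=P head=2 tape=ac[b]aaa_   (P,b)→(R,b,←)
state=R head=1 tape=a[c]baaa_   (R,c)→(H,_,→)
state=H head=2 tape=a_[b]aaa_
The non-blank tape span at halt is a_baaa.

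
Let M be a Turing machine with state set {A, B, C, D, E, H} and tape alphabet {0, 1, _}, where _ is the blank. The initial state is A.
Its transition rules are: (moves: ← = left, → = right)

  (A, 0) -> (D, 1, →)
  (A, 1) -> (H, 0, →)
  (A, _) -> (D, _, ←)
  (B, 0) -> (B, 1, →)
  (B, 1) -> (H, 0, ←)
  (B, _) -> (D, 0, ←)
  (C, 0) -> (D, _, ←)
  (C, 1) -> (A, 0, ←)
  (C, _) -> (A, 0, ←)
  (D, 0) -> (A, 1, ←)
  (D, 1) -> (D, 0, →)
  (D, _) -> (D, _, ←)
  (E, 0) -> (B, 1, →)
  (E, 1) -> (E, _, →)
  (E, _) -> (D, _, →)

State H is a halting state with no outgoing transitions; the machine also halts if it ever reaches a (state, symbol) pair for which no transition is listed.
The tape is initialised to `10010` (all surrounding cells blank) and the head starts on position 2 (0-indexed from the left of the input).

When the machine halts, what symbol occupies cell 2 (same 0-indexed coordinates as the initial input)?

1

A | 10[0]10_   read 0 → write 1, move →, go to D
D | 101[1]0_   read 1 → write 0, move →, go to D
D | 1010[0]_   read 0 → write 1, move ←, go to A
A | 101[0]1_   read 0 → write 1, move →, go to D
D | 1011[1]_   read 1 → write 0, move →, go to D
D | 10110[_]   read _ → write _, move ←, go to D
D | 1011[0]_   read 0 → write 1, move ←, go to A
A | 101[1]1_   read 1 → write 0, move →, go to H
H | 1010[1]_
Cell 2 holds 1 when M halts.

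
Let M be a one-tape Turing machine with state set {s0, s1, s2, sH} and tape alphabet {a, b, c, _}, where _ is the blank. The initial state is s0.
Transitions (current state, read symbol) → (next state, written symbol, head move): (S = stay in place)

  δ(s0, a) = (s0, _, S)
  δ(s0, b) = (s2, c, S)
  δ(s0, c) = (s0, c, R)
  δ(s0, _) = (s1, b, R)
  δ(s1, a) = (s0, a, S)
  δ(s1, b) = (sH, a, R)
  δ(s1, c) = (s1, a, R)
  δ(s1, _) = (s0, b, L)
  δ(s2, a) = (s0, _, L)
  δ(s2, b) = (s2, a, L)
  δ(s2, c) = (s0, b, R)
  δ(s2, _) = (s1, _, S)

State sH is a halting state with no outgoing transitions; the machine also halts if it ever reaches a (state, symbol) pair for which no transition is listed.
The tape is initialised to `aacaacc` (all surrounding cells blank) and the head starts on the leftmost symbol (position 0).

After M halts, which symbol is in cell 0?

state=s0 head=0 tape=[a]acaacc__   (s0,a)→(s0,_,S)
state=s0 head=0 tape=[_]acaacc__   (s0,_)→(s1,b,R)
state=s1 head=1 tape=b[a]caacc__   (s1,a)→(s0,a,S)
state=s0 head=1 tape=b[a]caacc__   (s0,a)→(s0,_,S)
state=s0 head=1 tape=b[_]caacc__   (s0,_)→(s1,b,R)
state=s1 head=2 tape=bb[c]aacc__   (s1,c)→(s1,a,R)
state=s1 head=3 tape=bba[a]acc__   (s1,a)→(s0,a,S)
state=s0 head=3 tape=bba[a]acc__   (s0,a)→(s0,_,S)
state=s0 head=3 tape=bba[_]acc__   (s0,_)→(s1,b,R)
state=s1 head=4 tape=bbab[a]cc__   (s1,a)→(s0,a,S)
state=s0 head=4 tape=bbab[a]cc__   (s0,a)→(s0,_,S)
state=s0 head=4 tape=bbab[_]cc__   (s0,_)→(s1,b,R)
state=s1 head=5 tape=bbabb[c]c__   (s1,c)→(s1,a,R)
state=s1 head=6 tape=bbabba[c]__   (s1,c)→(s1,a,R)
state=s1 head=7 tape=bbabbaa[_]_   (s1,_)→(s0,b,L)
state=s0 head=6 tape=bbabba[a]b_   (s0,a)→(s0,_,S)
state=s0 head=6 tape=bbabba[_]b_   (s0,_)→(s1,b,R)
state=s1 head=7 tape=bbabbab[b]_   (s1,b)→(sH,a,R)
state=sH head=8 tape=bbabbaba[_]
Cell 0 holds b when M halts.

b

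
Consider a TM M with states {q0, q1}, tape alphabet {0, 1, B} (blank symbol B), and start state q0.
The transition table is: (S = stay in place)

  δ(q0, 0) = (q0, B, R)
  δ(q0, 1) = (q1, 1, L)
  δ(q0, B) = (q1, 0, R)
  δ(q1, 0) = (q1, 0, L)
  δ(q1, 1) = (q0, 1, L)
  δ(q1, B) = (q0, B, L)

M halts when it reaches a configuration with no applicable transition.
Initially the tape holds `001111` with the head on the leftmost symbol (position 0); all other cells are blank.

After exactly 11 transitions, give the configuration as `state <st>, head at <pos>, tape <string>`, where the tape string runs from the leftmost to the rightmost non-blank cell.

state=q0 head=0 tape=[0]01111   (q0,0)→(q0,B,R)
state=q0 head=1 tape=B[0]1111   (q0,0)→(q0,B,R)
state=q0 head=2 tape=BB[1]111   (q0,1)→(q1,1,L)
state=q1 head=1 tape=B[B]1111   (q1,B)→(q0,B,L)
state=q0 head=0 tape=[B]B1111   (q0,B)→(q1,0,R)
state=q1 head=1 tape=0[B]1111   (q1,B)→(q0,B,L)
state=q0 head=0 tape=[0]B1111   (q0,0)→(q0,B,R)
state=q0 head=1 tape=B[B]1111   (q0,B)→(q1,0,R)
state=q1 head=2 tape=B0[1]111   (q1,1)→(q0,1,L)
state=q0 head=1 tape=B[0]1111   (q0,0)→(q0,B,R)
state=q0 head=2 tape=BB[1]111   (q0,1)→(q1,1,L)
state=q1 head=1 tape=B[B]1111
After 11 steps: state q1, head at 1, tape 1111.

state q1, head at 1, tape 1111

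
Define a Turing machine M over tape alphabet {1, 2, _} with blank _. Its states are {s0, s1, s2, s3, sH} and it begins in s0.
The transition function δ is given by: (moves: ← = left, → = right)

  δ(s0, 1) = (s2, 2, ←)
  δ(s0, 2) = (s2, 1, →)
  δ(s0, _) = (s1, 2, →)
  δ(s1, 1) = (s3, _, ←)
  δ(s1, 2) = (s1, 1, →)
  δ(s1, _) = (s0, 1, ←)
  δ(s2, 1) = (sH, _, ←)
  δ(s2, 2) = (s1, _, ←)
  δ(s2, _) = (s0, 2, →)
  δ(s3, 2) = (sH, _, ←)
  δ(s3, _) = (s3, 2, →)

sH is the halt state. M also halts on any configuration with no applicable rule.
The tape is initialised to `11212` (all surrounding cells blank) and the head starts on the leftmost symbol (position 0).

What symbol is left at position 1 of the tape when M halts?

_

state=s0 head=0 tape=_[1]1212   (s0,1)→(s2,2,←)
state=s2 head=-1 tape=[_]21212   (s2,_)→(s0,2,→)
state=s0 head=0 tape=2[2]1212   (s0,2)→(s2,1,→)
state=s2 head=1 tape=21[1]212   (s2,1)→(sH,_,←)
state=sH head=0 tape=2[1]_212
Cell 1 holds _ when M halts.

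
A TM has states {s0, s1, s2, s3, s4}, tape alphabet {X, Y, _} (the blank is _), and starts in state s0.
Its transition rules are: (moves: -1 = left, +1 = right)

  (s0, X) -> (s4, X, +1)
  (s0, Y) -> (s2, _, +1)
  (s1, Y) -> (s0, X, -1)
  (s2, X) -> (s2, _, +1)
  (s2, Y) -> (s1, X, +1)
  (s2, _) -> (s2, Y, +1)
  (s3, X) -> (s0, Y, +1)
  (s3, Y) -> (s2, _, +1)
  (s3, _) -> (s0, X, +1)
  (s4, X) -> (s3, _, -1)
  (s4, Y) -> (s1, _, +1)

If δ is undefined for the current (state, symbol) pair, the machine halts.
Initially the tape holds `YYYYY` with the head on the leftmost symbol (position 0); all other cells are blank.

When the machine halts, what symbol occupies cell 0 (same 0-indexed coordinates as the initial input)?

s0 | [Y]YYYY   read Y → write _, move +1, go to s2
s2 | _[Y]YYY   read Y → write X, move +1, go to s1
s1 | _X[Y]YY   read Y → write X, move -1, go to s0
s0 | _[X]XYY   read X → write X, move +1, go to s4
s4 | _X[X]YY   read X → write _, move -1, go to s3
s3 | _[X]_YY   read X → write Y, move +1, go to s0
s0 | _Y[_]YY
Cell 0 holds _ when M halts.

_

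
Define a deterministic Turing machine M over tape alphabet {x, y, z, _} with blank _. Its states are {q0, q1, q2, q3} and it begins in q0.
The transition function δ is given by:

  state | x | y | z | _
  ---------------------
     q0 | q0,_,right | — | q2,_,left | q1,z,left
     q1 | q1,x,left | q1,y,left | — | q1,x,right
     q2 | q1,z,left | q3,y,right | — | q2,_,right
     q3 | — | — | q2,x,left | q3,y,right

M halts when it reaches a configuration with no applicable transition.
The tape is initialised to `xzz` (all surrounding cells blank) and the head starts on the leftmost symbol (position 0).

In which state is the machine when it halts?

q2

q0 | [x]zz   read x → write _, move right, go to q0
q0 | _[z]z   read z → write _, move left, go to q2
q2 | [_]_z   read _ → write _, move right, go to q2
q2 | _[_]z   read _ → write _, move right, go to q2
q2 | __[z]
No transition is defined for (q2, z); M halts in state q2.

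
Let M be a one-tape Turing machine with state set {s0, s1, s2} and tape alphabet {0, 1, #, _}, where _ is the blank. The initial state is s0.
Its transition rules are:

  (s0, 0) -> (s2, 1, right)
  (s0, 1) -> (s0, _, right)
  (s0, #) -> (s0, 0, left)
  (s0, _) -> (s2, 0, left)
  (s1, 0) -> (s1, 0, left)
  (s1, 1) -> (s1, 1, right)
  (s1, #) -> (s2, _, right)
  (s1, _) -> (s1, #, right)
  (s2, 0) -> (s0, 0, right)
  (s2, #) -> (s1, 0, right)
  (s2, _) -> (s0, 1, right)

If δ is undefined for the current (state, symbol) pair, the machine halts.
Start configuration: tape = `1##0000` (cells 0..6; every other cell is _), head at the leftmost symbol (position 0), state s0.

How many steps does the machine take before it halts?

s0 | _[1]##0000___   read 1 → write _, move right, go to s0
s0 | __[#]#0000___   read # → write 0, move left, go to s0
s0 | _[_]0#0000___   read _ → write 0, move left, go to s2
s2 | [_]00#0000___   read _ → write 1, move right, go to s0
s0 | 1[0]0#0000___   read 0 → write 1, move right, go to s2
s2 | 11[0]#0000___   read 0 → write 0, move right, go to s0
s0 | 110[#]0000___   read # → write 0, move left, go to s0
s0 | 11[0]00000___   read 0 → write 1, move right, go to s2
s2 | 111[0]0000___   read 0 → write 0, move right, go to s0
s0 | 1110[0]000___   read 0 → write 1, move right, go to s2
s2 | 11101[0]00___   read 0 → write 0, move right, go to s0
s0 | 111010[0]0___   read 0 → write 1, move right, go to s2
s2 | 1110101[0]___   read 0 → write 0, move right, go to s0
s0 | 11101010[_]__   read _ → write 0, move left, go to s2
s2 | 1110101[0]0__   read 0 → write 0, move right, go to s0
s0 | 11101010[0]__   read 0 → write 1, move right, go to s2
s2 | 111010101[_]_   read _ → write 1, move right, go to s0
s0 | 1110101011[_]   read _ → write 0, move left, go to s2
s2 | 111010101[1]0
M halts after 18 transitions.

18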